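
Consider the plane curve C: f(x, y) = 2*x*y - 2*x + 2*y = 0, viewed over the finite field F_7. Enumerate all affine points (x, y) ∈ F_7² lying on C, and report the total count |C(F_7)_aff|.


Affine F_7-points: {(0, 0), (1, 4), (2, 3), (3, 6), (4, 5), (5, 2)}; count = 6.

For each of the 49 pairs (x, y) ∈ F_7², evaluate f(x, y) mod 7. Record the zeros.
  x = 0: [0↦0, 1↦2, 2↦4, 3↦6, 4↦1, 5↦3, 6↦5]  zeros at y ∈ {0}
  x = 1: [0↦5, 1↦2, 2↦6, 3↦3, 4↦0, 5↦4, 6↦1]  zeros at y ∈ {4}
  x = 2: [0↦3, 1↦2, 2↦1, 3↦0, 4↦6, 5↦5, 6↦4]  zeros at y ∈ {3}
  x = 3: [0↦1, 1↦2, 2↦3, 3↦4, 4↦5, 5↦6, 6↦0]  zeros at y ∈ {6}
  x = 4: [0↦6, 1↦2, 2↦5, 3↦1, 4↦4, 5↦0, 6↦3]  zeros at y ∈ {5}
  x = 5: [0↦4, 1↦2, 2↦0, 3↦5, 4↦3, 5↦1, 6↦6]  zeros at y ∈ {2}
  x = 6: [0↦2, 1↦2, 2↦2, 3↦2, 4↦2, 5↦2, 6↦2]  zeros at y ∈ ∅
Collecting zeros: affine points = {(0, 0), (1, 4), (2, 3), (3, 6), (4, 5), (5, 2)}.
Total count |C(F_7)_aff| = 6.


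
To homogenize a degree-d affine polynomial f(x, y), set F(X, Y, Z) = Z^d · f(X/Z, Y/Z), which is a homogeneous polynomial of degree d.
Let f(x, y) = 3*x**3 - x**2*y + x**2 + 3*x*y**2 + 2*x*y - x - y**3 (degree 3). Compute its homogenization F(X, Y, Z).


F(X, Y, Z) = 3*X**3 - X**2*Y + X**2*Z + 3*X*Y**2 + 2*X*Y*Z - X*Z**2 - Y**3

deg(f) = 3.
Substitute x = X/Z, y = Y/Z into f, then multiply by Z^3.
  monomial 3·x^3·y^0 ↦ 3·X^3·Y^0·Z^0.
  monomial -1·x^2·y^1 ↦ -1·X^2·Y^1·Z^0.
  monomial 1·x^2·y^0 ↦ 1·X^2·Y^0·Z^1.
  monomial 3·x^1·y^2 ↦ 3·X^1·Y^2·Z^0.
  monomial 2·x^1·y^1 ↦ 2·X^1·Y^1·Z^1.
  monomial -1·x^1·y^0 ↦ -1·X^1·Y^0·Z^2.
  monomial -1·x^0·y^3 ↦ -1·X^0·Y^3·Z^0.
Collecting: F(X, Y, Z) = 3*X**3 - X**2*Y + X**2*Z + 3*X*Y**2 + 2*X*Y*Z - X*Z**2 - Y**3.


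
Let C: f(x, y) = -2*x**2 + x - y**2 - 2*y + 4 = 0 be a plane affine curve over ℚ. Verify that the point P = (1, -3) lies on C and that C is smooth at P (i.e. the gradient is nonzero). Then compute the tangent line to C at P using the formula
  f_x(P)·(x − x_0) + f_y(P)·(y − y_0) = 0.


Tangent line at P: -3*x + 4*y + 15 = 0.

Step 1: f(1, -3) = 0, so P lies on C.
Step 2: partial derivatives
  f_x(x, y) = 1 - 4*x, f_y(x, y) = -2*y - 2.
  f_x(P) = -3, f_y(P) = 4 (gradient nonzero, so P is smooth).
Step 3: tangent line at P: -3·(x − 1) + 4·(y − -3) = 0.
Expanding: -3*x + 4*y + 15 = 0.


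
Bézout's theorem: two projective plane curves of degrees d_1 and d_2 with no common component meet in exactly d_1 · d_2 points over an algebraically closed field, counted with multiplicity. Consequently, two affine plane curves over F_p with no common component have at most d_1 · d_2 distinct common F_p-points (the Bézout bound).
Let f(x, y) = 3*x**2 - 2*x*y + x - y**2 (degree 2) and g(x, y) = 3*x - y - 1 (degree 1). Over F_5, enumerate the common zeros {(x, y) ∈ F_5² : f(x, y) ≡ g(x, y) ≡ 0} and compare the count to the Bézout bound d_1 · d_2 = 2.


Common zeros: ∅; count = 0; Bézout bound = 2.

deg(f) = 2, deg(g) = 1, so Bézout bound = 2.
Scan x ∈ F_5. For each x, list the y ∈ F_5 with f(x, y) ≡ 0 and those with g(x, y) ≡ 0 (mod 5); the common zeros in that column are the intersection.
  x = 0: f ≡ 0 at y ∈ {0}; g ≡ 0 at y ∈ {4}; common: ∅.
  x = 1: f ≡ 0 at y ∈ {4}; g ≡ 0 at y ∈ {2}; common: ∅.
  x = 2: f ≡ 0 at y ∈ ∅; g ≡ 0 at y ∈ {0}; common: ∅.
  x = 3: f ≡ 0 at y ∈ {0, 4}; g ≡ 0 at y ∈ {3}; common: ∅.
  x = 4: f ≡ 0 at y ∈ ∅; g ≡ 0 at y ∈ {1}; common: ∅.
Collecting: common zeros = ∅, so the count is 0.
Comparison with the Bézout bound: 0 ≤ 2 = deg(f)·deg(g), as expected for curves with no common component (the affine F_5-count falls short of the bound because intersections may lie at infinity, over extension fields, or carry multiplicity).


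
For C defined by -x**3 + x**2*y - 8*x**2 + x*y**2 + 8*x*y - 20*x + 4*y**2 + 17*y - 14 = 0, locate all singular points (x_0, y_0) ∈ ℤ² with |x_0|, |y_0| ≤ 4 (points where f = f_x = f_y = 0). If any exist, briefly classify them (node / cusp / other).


Singular points: {(-3, -1)}; classification: cusp.

Compute partial derivatives:
  f_x = -3*x**2 + 2*x*y - 16*x + y**2 + 8*y - 20.
  f_y = x**2 + 2*x*y + 8*x + 8*y + 17.
Scan x_0 ∈ {−4, ..., 4}. For each x_0, f_y(x_0, y) is a polynomial in y; find its integer roots y ∈ {−4, ..., 4}, then test f_x and f at those candidates.
  x = -4: f_y(-4, y) = 1; no integer root y with |y| ≤ 4.
  x = -3: f_y(-3, y) = 2*y + 2; vanishes at y ∈ {-1}. (-3, -1): f_x = 0, f = 0 — SINGULAR.
  x = -2: f_y(-2, y) = 4*y + 5; no integer root y with |y| ≤ 4.
  x = -1: f_y(-1, y) = 6*y + 10; no integer root y with |y| ≤ 4.
  x = 0: f_y(0, y) = 8*y + 17; no integer root y with |y| ≤ 4.
  x = 1: f_y(1, y) = 10*y + 26; no integer root y with |y| ≤ 4.
  x = 2: f_y(2, y) = 12*y + 37; no integer root y with |y| ≤ 4.
  x = 3: f_y(3, y) = 14*y + 50; no integer root y with |y| ≤ 4.
  x = 4: f_y(4, y) = 16*y + 65; no integer root y with |y| ≤ 4.
Only singular point on the grid: (-3, -1).
Classify: substitute x = -3 + u, y = -1 + v and expand: f = -u**3 + u**2*v + u*v**2 + v**2.
No constant or linear terms (consistent with a singular point). Quadratic part: v**2. Cubic part: -u**3 + u**2*v + u*v**2.
The quadratic part v**2 is a perfect square, so there is a single (double) tangent line v = 0, i.e. y = -1. Restricting the cubic part to that line (v = 0) leaves -u**3 ≠ 0, so f is not divisible by v and the branch is v² ≈ u**3 to lowest order — this is a cusp.
Classification: cusp.


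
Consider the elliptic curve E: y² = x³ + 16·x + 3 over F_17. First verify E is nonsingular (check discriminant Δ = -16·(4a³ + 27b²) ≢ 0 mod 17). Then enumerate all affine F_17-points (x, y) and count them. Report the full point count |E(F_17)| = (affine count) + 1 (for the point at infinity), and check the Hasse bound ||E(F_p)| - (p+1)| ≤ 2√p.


Affine points = {(2, 3), (2, 14), (5, 2), (5, 15), (6, 3), (6, 14), (7, 4), (7, 13), (9, 3), (9, 14), (12, 6), (12, 11), (14, 8), (14, 9)}; affine count = 14; |E(F_17)| = 15.

Discriminant check: Δ ∝ 4a³ + 27b² = 4·16³ + 27·3² = 4·4096 + 27·9 ≡ 1 (mod 17). Nonzero ⇒ E is nonsingular.
For each x ∈ F_17, compute rhs = x³ + 16·x + 3 mod 17, then count y ∈ F_17 with y² ≡ rhs.
  x = 0: rhs = 3, matching y values: none (0 points).
  x = 1: rhs = 3, matching y values: none (0 points).
  x = 2: rhs = 9, matching y values: 3, 14 (2 points).
  x = 3: rhs = 10, matching y values: none (0 points).
  x = 4: rhs = 12, matching y values: none (0 points).
  x = 5: rhs = 4, matching y values: 2, 15 (2 points).
  x = 6: rhs = 9, matching y values: 3, 14 (2 points).
  x = 7: rhs = 16, matching y values: 4, 13 (2 points).
  x = 8: rhs = 14, matching y values: none (0 points).
  x = 9: rhs = 9, matching y values: 3, 14 (2 points).
  x = 10: rhs = 7, matching y values: none (0 points).
  x = 11: rhs = 14, matching y values: none (0 points).
  x = 12: rhs = 2, matching y values: 6, 11 (2 points).
  x = 13: rhs = 11, matching y values: none (0 points).
  x = 14: rhs = 13, matching y values: 8, 9 (2 points).
  x = 15: rhs = 14, matching y values: none (0 points).
  x = 16: rhs = 3, matching y values: none (0 points).
Total affine count: 14.
Full point count |E(F_17)| = 14 + 1 = 15.
Hasse bound: |15 − (17+1)| = |-3| = 3 ≤ 2√17 ≈ 8.2462 ✓.


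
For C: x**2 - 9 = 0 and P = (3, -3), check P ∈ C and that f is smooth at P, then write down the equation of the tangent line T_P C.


Tangent line at P: 6*x - 18 = 0.

Step 1: f(3, -3) = 0, so P lies on C.
Step 2: partial derivatives
  f_x(x, y) = 2*x, f_y(x, y) = 0.
  f_x(P) = 6, f_y(P) = 0 (gradient nonzero, so P is smooth).
Step 3: tangent line at P: 6·(x − 3) + 0·(y − -3) = 0.
Expanding: 6*x - 18 = 0.


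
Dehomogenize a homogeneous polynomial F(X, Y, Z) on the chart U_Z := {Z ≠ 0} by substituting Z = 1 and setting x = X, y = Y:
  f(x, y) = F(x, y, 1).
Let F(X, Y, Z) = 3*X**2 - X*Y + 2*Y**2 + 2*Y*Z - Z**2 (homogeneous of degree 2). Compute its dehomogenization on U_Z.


f(x, y) = 3*x**2 - x*y + 2*y**2 + 2*y - 1

On U_Z we set Z = 1. Each monomial c·X^i·Y^j·Z^k in F becomes c·x^i·y^j·1^k = c·x^i·y^j.
Substituting Z = 1: F(X, Y, 1) = 3*x**2 - x*y + 2*y**2 + 2*y - 1.
Note: deg(f) ≤ deg(F) = 2; strict inequality happens when F is divisible by Z (lost terms).


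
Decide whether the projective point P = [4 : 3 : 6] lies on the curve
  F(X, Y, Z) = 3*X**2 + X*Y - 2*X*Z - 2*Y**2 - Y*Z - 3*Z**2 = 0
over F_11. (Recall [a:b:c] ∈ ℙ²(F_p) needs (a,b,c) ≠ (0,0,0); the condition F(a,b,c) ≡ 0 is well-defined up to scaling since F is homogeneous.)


F(4,3,6) ≡ 0 (mod 11); P is on the curve.

Evaluate F(4, 3, 6) term-by-term (mod 11).
  3*X**2 ↦ 3·16·1·1 = 48
  X*Y ↦ 1·4·3·1 = 12
  -2*X*Z ↦ -2·4·1·6 = -48
  -2*Y**2 ↦ -2·1·9·1 = -18
  -Y*Z ↦ -1·1·3·6 = -18
  -3*Z**2 ↦ -3·1·1·36 = -108
Sum: F(4, 3, 6) = (48) + (12) + (-48) + (-18) + (-18) + (-108) = -132.
Reducing mod 11: -132 ≡ 0 (mod 11).
Since F(a, b, c) ≡ 0 (mod 11), P lies on the curve.


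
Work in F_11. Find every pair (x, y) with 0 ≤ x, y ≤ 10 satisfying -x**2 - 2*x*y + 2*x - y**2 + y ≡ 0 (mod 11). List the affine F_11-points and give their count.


Affine F_11-points: {(0, 0), (0, 1), (1, 3), (1, 7), (2, 0), (2, 8), (6, 3), (6, 8), (8, 9), (9, 7), (9, 9)}; count = 11.

For each of the 121 pairs (x, y) ∈ F_11², evaluate f(x, y) mod 11. Record the zeros.
  x = 0: [0↦0, 1↦0, 2↦9, 3↦5, 4↦10, 5↦2, 6↦3, 7↦2, 8↦10, 9↦5, 10↦9]  zeros at y ∈ {0, 1}
  x = 1: [0↦1, 1↦10, 2↦6, 3↦0, 4↦3, 5↦4, 6↦3, 7↦0, 8↦6, 9↦10, 10↦1]  zeros at y ∈ {3, 7}
  x = 2: [0↦0, 1↦7, 2↦1, 3↦4, 4↦5, 5↦4, 6↦1, 7↦7, 8↦0, 9↦2, 10↦2]  zeros at y ∈ {0, 8}
  x = 3: [0↦8, 1↦2, 2↦5, 3↦6, 4↦5, 5↦2, 6↦8, 7↦1, 8↦3, 9↦3, 10↦1]  zeros at y ∈ ∅
  x = 4: [0↦3, 1↦6, 2↦7, 3↦6, 4↦3, 5↦9, 6↦2, 7↦4, 8↦4, 9↦2, 10↦9]  zeros at y ∈ ∅
  x = 5: [0↦7, 1↦8, 2↦7, 3↦4, 4↦10, 5↦3, 6↦5, 7↦5, 8↦3, 9↦10, 10↦4]  zeros at y ∈ ∅
  x = 6: [0↦9, 1↦8, 2↦5, 3↦0, 4↦4, 5↦6, 6↦6, 7↦4, 8↦0, 9↦5, 10↦8]  zeros at y ∈ {3, 8}
  x = 7: [0↦9, 1↦6, 2↦1, 3↦5, 4↦7, 5↦7, 6↦5, 7↦1, 8↦6, 9↦9, 10↦10]  zeros at y ∈ ∅
  x = 8: [0↦7, 1↦2, 2↦6, 3↦8, 4↦8, 5↦6, 6↦2, 7↦7, 8↦10, 9↦0, 10↦10]  zeros at y ∈ {9}
  x = 9: [0↦3, 1↦7, 2↦9, 3↦9, 4↦7, 5↦3, 6↦8, 7↦0, 8↦1, 9↦0, 10↦8]  zeros at y ∈ {7, 9}
  x = 10: [0↦8, 1↦10, 2↦10, 3↦8, 4↦4, 5↦9, 6↦1, 7↦2, 8↦1, 9↦9, 10↦4]  zeros at y ∈ ∅
Collecting zeros: affine points = {(0, 0), (0, 1), (1, 3), (1, 7), (2, 0), (2, 8), (6, 3), (6, 8), (8, 9), (9, 7), (9, 9)}.
Total count |C(F_11)_aff| = 11.


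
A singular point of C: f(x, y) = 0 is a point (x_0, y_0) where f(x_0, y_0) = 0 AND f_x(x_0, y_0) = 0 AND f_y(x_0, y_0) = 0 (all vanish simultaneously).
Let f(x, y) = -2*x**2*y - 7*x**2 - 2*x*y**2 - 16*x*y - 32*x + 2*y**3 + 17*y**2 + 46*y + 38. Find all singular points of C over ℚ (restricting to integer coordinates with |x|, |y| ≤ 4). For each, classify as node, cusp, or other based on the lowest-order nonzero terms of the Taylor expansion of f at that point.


Singular points: {(-1, -3)}; classification: node.

Compute partial derivatives:
  f_x = -4*x*y - 14*x - 2*y**2 - 16*y - 32.
  f_y = -2*x**2 - 4*x*y - 16*x + 6*y**2 + 34*y + 46.
Scan x_0 ∈ {−4, ..., 4}. For each x_0, f_y(x_0, y) is a polynomial in y; find its integer roots y ∈ {−4, ..., 4}, then test f_x and f at those candidates.
  x = -4: f_y(-4, y) = 6*y**2 + 50*y + 78; no integer root y with |y| ≤ 4.
  x = -3: f_y(-3, y) = 6*y**2 + 46*y + 76; no integer root y with |y| ≤ 4.
  x = -2: f_y(-2, y) = 6*y**2 + 42*y + 70; no integer root y with |y| ≤ 4.
  x = -1: f_y(-1, y) = 6*y**2 + 38*y + 60; vanishes at y ∈ {-3}. (-1, -3): f_x = 0, f = 0 — SINGULAR.
  x = 0: f_y(0, y) = 6*y**2 + 34*y + 46; no integer root y with |y| ≤ 4.
  x = 1: f_y(1, y) = 6*y**2 + 30*y + 28; no integer root y with |y| ≤ 4.
  x = 2: f_y(2, y) = 6*y**2 + 26*y + 6; no integer root y with |y| ≤ 4.
  x = 3: f_y(3, y) = 6*y**2 + 22*y - 20; no integer root y with |y| ≤ 4.
  x = 4: f_y(4, y) = 6*y**2 + 18*y - 50; no integer root y with |y| ≤ 4.
Only singular point on the grid: (-1, -3).
Classify: substitute x = -1 + u, y = -3 + v and expand: f = -2*u**2*v - u**2 - 2*u*v**2 + 2*v**3 + v**2.
No constant or linear terms (consistent with a singular point). Quadratic part: -u**2 + v**2. Cubic part: -2*u**2*v - 2*u*v**2 + 2*v**3.
The quadratic part v**2 - u**2 = (v − u)(v + u) splits into two distinct linear factors, so there are two distinct tangent lines y − -3 = ±(x − -1) — this is a node (ordinary double point).
Classification: node.


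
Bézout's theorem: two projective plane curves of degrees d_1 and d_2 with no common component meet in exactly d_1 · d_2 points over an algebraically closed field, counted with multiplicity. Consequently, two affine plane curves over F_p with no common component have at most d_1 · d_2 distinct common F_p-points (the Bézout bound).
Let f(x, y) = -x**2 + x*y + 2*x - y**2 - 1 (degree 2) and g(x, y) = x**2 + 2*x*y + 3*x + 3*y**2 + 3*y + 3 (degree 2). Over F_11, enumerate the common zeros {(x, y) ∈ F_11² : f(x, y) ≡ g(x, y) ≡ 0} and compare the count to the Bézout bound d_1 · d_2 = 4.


Common zeros: {(5, 10)}; count = 1; Bézout bound = 4.

deg(f) = 2, deg(g) = 2, so Bézout bound = 4.
Scan x ∈ F_11. For each x, list the y ∈ F_11 with f(x, y) ≡ 0 and those with g(x, y) ≡ 0 (mod 11); the common zeros in that column are the intersection.
  x = 0: f ≡ 0 at y ∈ ∅; g ≡ 0 at y ∈ ∅; common: ∅.
  x = 1: f ≡ 0 at y ∈ {0, 1}; g ≡ 0 at y ∈ ∅; common: ∅.
  x = 2: f ≡ 0 at y ∈ {1}; g ≡ 0 at y ∈ {7, 9}; common: ∅.
  x = 3: f ≡ 0 at y ∈ {6, 8}; g ≡ 0 at y ∈ {1, 7}; common: ∅.
  x = 4: f ≡ 0 at y ∈ ∅; g ≡ 0 at y ∈ ∅; common: ∅.
  x = 5: f ≡ 0 at y ∈ {6, 10}; g ≡ 0 at y ∈ {4, 10}; common: {10}.
  x = 6: f ≡ 0 at y ∈ ∅; g ≡ 0 at y ∈ {2, 4}; common: ∅.
  x = 7: f ≡ 0 at y ∈ {8, 10}; g ≡ 0 at y ∈ ∅; common: ∅.
  x = 8: f ≡ 0 at y ∈ {4}; g ≡ 0 at y ∈ ∅; common: ∅.
  x = 9: f ≡ 0 at y ∈ {4, 5}; g ≡ 0 at y ∈ {2}; common: ∅.
  x = 10: f ≡ 0 at y ∈ ∅; g ≡ 0 at y ∈ {9}; common: ∅.
Collecting: common zeros = {(5, 10)}, so the count is 1.
Comparison with the Bézout bound: 1 ≤ 4 = deg(f)·deg(g), as expected for curves with no common component (the affine F_11-count falls short of the bound because intersections may lie at infinity, over extension fields, or carry multiplicity).


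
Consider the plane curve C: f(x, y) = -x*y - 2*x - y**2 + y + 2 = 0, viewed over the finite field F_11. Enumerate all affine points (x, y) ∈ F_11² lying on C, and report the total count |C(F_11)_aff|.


Affine F_11-points: {(0, 2), (0, 10), (1, 0), (2, 4), (2, 6), (8, 1), (8, 3), (9, 7), (10, 5), (10, 8)}; count = 10.

For each of the 121 pairs (x, y) ∈ F_11², evaluate f(x, y) mod 11. Record the zeros.
  x = 0: [0↦2, 1↦2, 2↦0, 3↦7, 4↦1, 5↦4, 6↦5, 7↦4, 8↦1, 9↦7, 10↦0]  zeros at y ∈ {2, 10}
  x = 1: [0↦0, 1↦10, 2↦7, 3↦2, 4↦6, 5↦8, 6↦8, 7↦6, 8↦2, 9↦7, 10↦10]  zeros at y ∈ {0}
  x = 2: [0↦9, 1↦7, 2↦3, 3↦8, 4↦0, 5↦1, 6↦0, 7↦8, 8↦3, 9↦7, 10↦9]  zeros at y ∈ {4, 6}
  x = 3: [0↦7, 1↦4, 2↦10, 3↦3, 4↦5, 5↦5, 6↦3, 7↦10, 8↦4, 9↦7, 10↦8]  zeros at y ∈ ∅
  x = 4: [0↦5, 1↦1, 2↦6, 3↦9, 4↦10, 5↦9, 6↦6, 7↦1, 8↦5, 9↦7, 10↦7]  zeros at y ∈ ∅
  x = 5: [0↦3, 1↦9, 2↦2, 3↦4, 4↦4, 5↦2, 6↦9, 7↦3, 8↦6, 9↦7, 10↦6]  zeros at y ∈ ∅
  x = 6: [0↦1, 1↦6, 2↦9, 3↦10, 4↦9, 5↦6, 6↦1, 7↦5, 8↦7, 9↦7, 10↦5]  zeros at y ∈ ∅
  x = 7: [0↦10, 1↦3, 2↦5, 3↦5, 4↦3, 5↦10, 6↦4, 7↦7, 8↦8, 9↦7, 10↦4]  zeros at y ∈ ∅
  x = 8: [0↦8, 1↦0, 2↦1, 3↦0, 4↦8, 5↦3, 6↦7, 7↦9, 8↦9, 9↦7, 10↦3]  zeros at y ∈ {1, 3}
  x = 9: [0↦6, 1↦8, 2↦8, 3↦6, 4↦2, 5↦7, 6↦10, 7↦0, 8↦10, 9↦7, 10↦2]  zeros at y ∈ {7}
  x = 10: [0↦4, 1↦5, 2↦4, 3↦1, 4↦7, 5↦0, 6↦2, 7↦2, 8↦0, 9↦7, 10↦1]  zeros at y ∈ {5, 8}
Collecting zeros: affine points = {(0, 2), (0, 10), (1, 0), (2, 4), (2, 6), (8, 1), (8, 3), (9, 7), (10, 5), (10, 8)}.
Total count |C(F_11)_aff| = 10.


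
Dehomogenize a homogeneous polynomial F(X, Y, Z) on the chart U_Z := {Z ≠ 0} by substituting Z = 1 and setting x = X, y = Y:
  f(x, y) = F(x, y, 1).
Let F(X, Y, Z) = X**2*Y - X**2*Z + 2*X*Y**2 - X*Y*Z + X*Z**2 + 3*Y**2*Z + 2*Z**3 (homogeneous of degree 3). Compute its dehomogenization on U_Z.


f(x, y) = x**2*y - x**2 + 2*x*y**2 - x*y + x + 3*y**2 + 2

On U_Z we set Z = 1. Each monomial c·X^i·Y^j·Z^k in F becomes c·x^i·y^j·1^k = c·x^i·y^j.
Substituting Z = 1: F(X, Y, 1) = x**2*y - x**2 + 2*x*y**2 - x*y + x + 3*y**2 + 2.
Note: deg(f) ≤ deg(F) = 3; strict inequality happens when F is divisible by Z (lost terms).


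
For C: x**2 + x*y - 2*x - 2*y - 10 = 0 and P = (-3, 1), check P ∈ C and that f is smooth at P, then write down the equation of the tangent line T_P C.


Tangent line at P: -7*x - 5*y - 16 = 0.

Step 1: f(-3, 1) = 0, so P lies on C.
Step 2: partial derivatives
  f_x(x, y) = 2*x + y - 2, f_y(x, y) = x - 2.
  f_x(P) = -7, f_y(P) = -5 (gradient nonzero, so P is smooth).
Step 3: tangent line at P: -7·(x − -3) + -5·(y − 1) = 0.
Expanding: -7*x - 5*y - 16 = 0.


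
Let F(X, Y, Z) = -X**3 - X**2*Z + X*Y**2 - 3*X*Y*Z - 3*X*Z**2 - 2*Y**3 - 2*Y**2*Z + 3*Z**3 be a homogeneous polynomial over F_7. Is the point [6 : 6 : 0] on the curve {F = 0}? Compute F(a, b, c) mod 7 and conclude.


F(6,6,0) ≡ 2 (mod 7); P is NOT on the curve.

Evaluate F(6, 6, 0) term-by-term (mod 7).
  -X**3 ↦ -1·216·1·1 = -216
  -X**2*Z ↦ -1·36·1·0 = 0
  X*Y**2 ↦ 1·6·36·1 = 216
  -3*X*Y*Z ↦ -3·6·6·0 = 0
  -3*X*Z**2 ↦ -3·6·1·0 = 0
  -2*Y**3 ↦ -2·1·216·1 = -432
  -2*Y**2*Z ↦ -2·1·36·0 = 0
  3*Z**3 ↦ 3·1·1·0 = 0
Sum: F(6, 6, 0) = (-216) + (0) + (216) + (0) + (0) + (-432) + (0) + (0) = -432.
Reducing mod 7: -432 ≡ 2 (mod 7).
Since F(a, b, c) ≡ 2 ≠ 0 (mod 7), P does NOT lie on the curve.


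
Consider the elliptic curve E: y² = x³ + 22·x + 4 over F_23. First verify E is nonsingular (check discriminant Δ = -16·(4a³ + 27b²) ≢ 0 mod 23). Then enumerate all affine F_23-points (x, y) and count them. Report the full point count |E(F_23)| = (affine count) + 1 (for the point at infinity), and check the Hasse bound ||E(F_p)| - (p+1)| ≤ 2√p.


Affine points = {(0, 2), (0, 21), (1, 2), (1, 21), (4, 8), (4, 15), (5, 3), (5, 20), (7, 8), (7, 15), (8, 5), (8, 18), (11, 6), (11, 17), (12, 8), (12, 15), (13, 7), (13, 16), (15, 11), (15, 12), (16, 6), (16, 17), (17, 1), (17, 22), (19, 6), (19, 17), (20, 7), (20, 16), (22, 2), (22, 21)}; affine count = 30; |E(F_23)| = 31.

Discriminant check: Δ ∝ 4a³ + 27b² = 4·22³ + 27·4² = 4·10648 + 27·16 ≡ 14 (mod 23). Nonzero ⇒ E is nonsingular.
For each x ∈ F_23, compute rhs = x³ + 22·x + 4 mod 23, then count y ∈ F_23 with y² ≡ rhs.
  x = 0: rhs = 4, matching y values: 2, 21 (2 points).
  x = 1: rhs = 4, matching y values: 2, 21 (2 points).
  x = 2: rhs = 10, matching y values: none (0 points).
  x = 3: rhs = 5, matching y values: none (0 points).
  x = 4: rhs = 18, matching y values: 8, 15 (2 points).
  x = 5: rhs = 9, matching y values: 3, 20 (2 points).
  x = 6: rhs = 7, matching y values: none (0 points).
  x = 7: rhs = 18, matching y values: 8, 15 (2 points).
  x = 8: rhs = 2, matching y values: 5, 18 (2 points).
  x = 9: rhs = 11, matching y values: none (0 points).
  x = 10: rhs = 5, matching y values: none (0 points).
  x = 11: rhs = 13, matching y values: 6, 17 (2 points).
  x = 12: rhs = 18, matching y values: 8, 15 (2 points).
  x = 13: rhs = 3, matching y values: 7, 16 (2 points).
  x = 14: rhs = 20, matching y values: none (0 points).
  x = 15: rhs = 6, matching y values: 11, 12 (2 points).
  x = 16: rhs = 13, matching y values: 6, 17 (2 points).
  x = 17: rhs = 1, matching y values: 1, 22 (2 points).
  x = 18: rhs = 22, matching y values: none (0 points).
  x = 19: rhs = 13, matching y values: 6, 17 (2 points).
  x = 20: rhs = 3, matching y values: 7, 16 (2 points).
  x = 21: rhs = 21, matching y values: none (0 points).
  x = 22: rhs = 4, matching y values: 2, 21 (2 points).
Total affine count: 30.
Full point count |E(F_23)| = 30 + 1 = 31.
Hasse bound: |31 − (23+1)| = |7| = 7 ≤ 2√23 ≈ 9.5917 ✓.


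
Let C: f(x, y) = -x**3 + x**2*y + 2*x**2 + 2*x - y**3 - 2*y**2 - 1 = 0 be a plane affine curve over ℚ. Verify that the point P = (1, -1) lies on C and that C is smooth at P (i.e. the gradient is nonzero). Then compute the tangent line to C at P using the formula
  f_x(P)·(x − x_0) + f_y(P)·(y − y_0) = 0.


Tangent line at P: x + 2*y + 1 = 0.

Step 1: f(1, -1) = 0, so P lies on C.
Step 2: partial derivatives
  f_x(x, y) = -3*x**2 + 2*x*y + 4*x + 2, f_y(x, y) = x**2 - 3*y**2 - 4*y.
  f_x(P) = 1, f_y(P) = 2 (gradient nonzero, so P is smooth).
Step 3: tangent line at P: 1·(x − 1) + 2·(y − -1) = 0.
Expanding: x + 2*y + 1 = 0.


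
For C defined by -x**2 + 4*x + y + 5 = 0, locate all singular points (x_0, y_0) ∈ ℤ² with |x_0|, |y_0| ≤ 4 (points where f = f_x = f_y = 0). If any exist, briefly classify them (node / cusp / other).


No singular points in the scanned grid; C is smooth there.

Compute partial derivatives:
  f_x = 4 - 2*x.
  f_y = 1.
f_y = 1 is a nonzero constant, so f_y never vanishes: no point (x, y) can satisfy f = f_x = f_y = 0. In particular no (x, y) ∈ {−4, ..., 4}² is singular; the curve is smooth.


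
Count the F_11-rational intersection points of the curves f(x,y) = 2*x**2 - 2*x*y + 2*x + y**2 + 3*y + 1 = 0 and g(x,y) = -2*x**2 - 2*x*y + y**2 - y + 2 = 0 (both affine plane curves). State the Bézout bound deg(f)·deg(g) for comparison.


Common zeros: {(4, 7), (6, 8)}; count = 2; Bézout bound = 4.

deg(f) = 2, deg(g) = 2, so Bézout bound = 4.
Scan x ∈ F_11. For each x, list the y ∈ F_11 with f(x, y) ≡ 0 and those with g(x, y) ≡ 0 (mod 11); the common zeros in that column are the intersection.
  x = 0: f ≡ 0 at y ∈ {2, 6}; g ≡ 0 at y ∈ {5, 7}; common: ∅.
  x = 1: f ≡ 0 at y ∈ {2, 8}; g ≡ 0 at y ∈ {0, 3}; common: ∅.
  x = 2: f ≡ 0 at y ∈ {5, 7}; g ≡ 0 at y ∈ {6, 10}; common: ∅.
  x = 3: f ≡ 0 at y ∈ ∅; g ≡ 0 at y ∈ {1, 6}; common: ∅.
  x = 4: f ≡ 0 at y ∈ {7, 9}; g ≡ 0 at y ∈ {2, 7}; common: {7}.
  x = 5: f ≡ 0 at y ∈ {1, 6}; g ≡ 0 at y ∈ {2, 9}; common: ∅.
  x = 6: f ≡ 0 at y ∈ {1, 8}; g ≡ 0 at y ∈ {5, 8}; common: {8}.
  x = 7: f ≡ 0 at y ∈ ∅; g ≡ 0 at y ∈ {1, 3}; common: ∅.
  x = 8: f ≡ 0 at y ∈ ∅; g ≡ 0 at y ∈ {8, 9}; common: ∅.
  x = 9: f ≡ 0 at y ∈ ∅; g ≡ 0 at y ∈ {4}; common: ∅.
  x = 10: f ≡ 0 at y ∈ ∅; g ≡ 0 at y ∈ {0, 10}; common: ∅.
Collecting: common zeros = {(4, 7), (6, 8)}, so the count is 2.
Comparison with the Bézout bound: 2 ≤ 4 = deg(f)·deg(g), as expected for curves with no common component (the affine F_11-count falls short of the bound because intersections may lie at infinity, over extension fields, or carry multiplicity).


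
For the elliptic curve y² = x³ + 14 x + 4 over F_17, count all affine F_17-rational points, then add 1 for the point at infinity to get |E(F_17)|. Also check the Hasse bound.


Affine points = {(0, 2), (0, 15), (1, 6), (1, 11), (6, 7), (6, 10), (8, 4), (8, 13), (9, 3), (9, 14), (12, 8), (12, 9), (15, 6), (15, 11)}; affine count = 14; |E(F_17)| = 15.

Discriminant check: Δ ∝ 4a³ + 27b² = 4·14³ + 27·4² = 4·2744 + 27·16 ≡ 1 (mod 17). Nonzero ⇒ E is nonsingular.
For each x ∈ F_17, compute rhs = x³ + 14·x + 4 mod 17, then count y ∈ F_17 with y² ≡ rhs.
  x = 0: rhs = 4, matching y values: 2, 15 (2 points).
  x = 1: rhs = 2, matching y values: 6, 11 (2 points).
  x = 2: rhs = 6, matching y values: none (0 points).
  x = 3: rhs = 5, matching y values: none (0 points).
  x = 4: rhs = 5, matching y values: none (0 points).
  x = 5: rhs = 12, matching y values: none (0 points).
  x = 6: rhs = 15, matching y values: 7, 10 (2 points).
  x = 7: rhs = 3, matching y values: none (0 points).
  x = 8: rhs = 16, matching y values: 4, 13 (2 points).
  x = 9: rhs = 9, matching y values: 3, 14 (2 points).
  x = 10: rhs = 5, matching y values: none (0 points).
  x = 11: rhs = 10, matching y values: none (0 points).
  x = 12: rhs = 13, matching y values: 8, 9 (2 points).
  x = 13: rhs = 3, matching y values: none (0 points).
  x = 14: rhs = 3, matching y values: none (0 points).
  x = 15: rhs = 2, matching y values: 6, 11 (2 points).
  x = 16: rhs = 6, matching y values: none (0 points).
Total affine count: 14.
Full point count |E(F_17)| = 14 + 1 = 15.
Hasse bound: |15 − (17+1)| = |-3| = 3 ≤ 2√17 ≈ 8.2462 ✓.


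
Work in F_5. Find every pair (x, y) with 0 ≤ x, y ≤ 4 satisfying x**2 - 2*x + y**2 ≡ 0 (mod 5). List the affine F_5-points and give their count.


Affine F_5-points: {(0, 0), (1, 1), (1, 4), (2, 0)}; count = 4.

For each of the 25 pairs (x, y) ∈ F_5², evaluate f(x, y) mod 5. Record the zeros.
  x = 0: [0↦0, 1↦1, 2↦4, 3↦4, 4↦1]  zeros at y ∈ {0}
  x = 1: [0↦4, 1↦0, 2↦3, 3↦3, 4↦0]  zeros at y ∈ {1, 4}
  x = 2: [0↦0, 1↦1, 2↦4, 3↦4, 4↦1]  zeros at y ∈ {0}
  x = 3: [0↦3, 1↦4, 2↦2, 3↦2, 4↦4]  zeros at y ∈ ∅
  x = 4: [0↦3, 1↦4, 2↦2, 3↦2, 4↦4]  zeros at y ∈ ∅
Collecting zeros: affine points = {(0, 0), (1, 1), (1, 4), (2, 0)}.
Total count |C(F_5)_aff| = 4.


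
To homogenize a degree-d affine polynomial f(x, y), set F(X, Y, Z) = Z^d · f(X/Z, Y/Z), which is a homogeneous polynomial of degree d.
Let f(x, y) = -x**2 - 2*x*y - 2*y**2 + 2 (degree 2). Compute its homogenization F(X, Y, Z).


F(X, Y, Z) = -X**2 - 2*X*Y - 2*Y**2 + 2*Z**2

deg(f) = 2.
Substitute x = X/Z, y = Y/Z into f, then multiply by Z^2.
  monomial -1·x^2·y^0 ↦ -1·X^2·Y^0·Z^0.
  monomial -2·x^1·y^1 ↦ -2·X^1·Y^1·Z^0.
  monomial -2·x^0·y^2 ↦ -2·X^0·Y^2·Z^0.
  monomial 2·x^0·y^0 ↦ 2·X^0·Y^0·Z^2.
Collecting: F(X, Y, Z) = -X**2 - 2*X*Y - 2*Y**2 + 2*Z**2.


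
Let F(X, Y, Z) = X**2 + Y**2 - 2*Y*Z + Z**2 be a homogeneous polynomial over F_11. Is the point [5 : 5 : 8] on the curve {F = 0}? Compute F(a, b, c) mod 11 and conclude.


F(5,5,8) ≡ 1 (mod 11); P is NOT on the curve.

Evaluate F(5, 5, 8) term-by-term (mod 11).
  X**2 ↦ 1·25·1·1 = 25
  Y**2 ↦ 1·1·25·1 = 25
  -2*Y*Z ↦ -2·1·5·8 = -80
  Z**2 ↦ 1·1·1·64 = 64
Sum: F(5, 5, 8) = (25) + (25) + (-80) + (64) = 34.
Reducing mod 11: 34 ≡ 1 (mod 11).
Since F(a, b, c) ≡ 1 ≠ 0 (mod 11), P does NOT lie on the curve.


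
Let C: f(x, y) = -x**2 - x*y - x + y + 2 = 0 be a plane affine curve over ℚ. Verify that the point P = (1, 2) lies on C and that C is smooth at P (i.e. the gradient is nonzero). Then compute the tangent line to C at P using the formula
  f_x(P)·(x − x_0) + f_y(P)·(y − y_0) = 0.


Tangent line at P: 5 - 5*x = 0.

Step 1: f(1, 2) = 0, so P lies on C.
Step 2: partial derivatives
  f_x(x, y) = -2*x - y - 1, f_y(x, y) = 1 - x.
  f_x(P) = -5, f_y(P) = 0 (gradient nonzero, so P is smooth).
Step 3: tangent line at P: -5·(x − 1) + 0·(y − 2) = 0.
Expanding: 5 - 5*x = 0.


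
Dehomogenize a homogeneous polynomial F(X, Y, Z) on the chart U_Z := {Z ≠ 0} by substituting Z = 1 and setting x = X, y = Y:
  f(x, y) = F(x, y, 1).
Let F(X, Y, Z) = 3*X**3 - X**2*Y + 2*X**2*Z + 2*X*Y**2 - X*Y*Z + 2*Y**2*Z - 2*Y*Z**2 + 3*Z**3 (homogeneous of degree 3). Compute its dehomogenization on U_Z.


f(x, y) = 3*x**3 - x**2*y + 2*x**2 + 2*x*y**2 - x*y + 2*y**2 - 2*y + 3

On U_Z we set Z = 1. Each monomial c·X^i·Y^j·Z^k in F becomes c·x^i·y^j·1^k = c·x^i·y^j.
Substituting Z = 1: F(X, Y, 1) = 3*x**3 - x**2*y + 2*x**2 + 2*x*y**2 - x*y + 2*y**2 - 2*y + 3.
Note: deg(f) ≤ deg(F) = 3; strict inequality happens when F is divisible by Z (lost terms).


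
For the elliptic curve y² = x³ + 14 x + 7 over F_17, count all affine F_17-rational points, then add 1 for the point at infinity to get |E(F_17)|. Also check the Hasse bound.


Affine points = {(2, 3), (2, 14), (3, 5), (3, 12), (4, 5), (4, 12), (5, 7), (5, 10), (6, 1), (6, 16), (8, 6), (8, 11), (10, 5), (10, 12), (11, 8), (11, 9), (12, 4), (12, 13), (16, 3), (16, 14)}; affine count = 20; |E(F_17)| = 21.

Discriminant check: Δ ∝ 4a³ + 27b² = 4·14³ + 27·7² = 4·2744 + 27·49 ≡ 8 (mod 17). Nonzero ⇒ E is nonsingular.
For each x ∈ F_17, compute rhs = x³ + 14·x + 7 mod 17, then count y ∈ F_17 with y² ≡ rhs.
  x = 0: rhs = 7, matching y values: none (0 points).
  x = 1: rhs = 5, matching y values: none (0 points).
  x = 2: rhs = 9, matching y values: 3, 14 (2 points).
  x = 3: rhs = 8, matching y values: 5, 12 (2 points).
  x = 4: rhs = 8, matching y values: 5, 12 (2 points).
  x = 5: rhs = 15, matching y values: 7, 10 (2 points).
  x = 6: rhs = 1, matching y values: 1, 16 (2 points).
  x = 7: rhs = 6, matching y values: none (0 points).
  x = 8: rhs = 2, matching y values: 6, 11 (2 points).
  x = 9: rhs = 12, matching y values: none (0 points).
  x = 10: rhs = 8, matching y values: 5, 12 (2 points).
  x = 11: rhs = 13, matching y values: 8, 9 (2 points).
  x = 12: rhs = 16, matching y values: 4, 13 (2 points).
  x = 13: rhs = 6, matching y values: none (0 points).
  x = 14: rhs = 6, matching y values: none (0 points).
  x = 15: rhs = 5, matching y values: none (0 points).
  x = 16: rhs = 9, matching y values: 3, 14 (2 points).
Total affine count: 20.
Full point count |E(F_17)| = 20 + 1 = 21.
Hasse bound: |21 − (17+1)| = |3| = 3 ≤ 2√17 ≈ 8.2462 ✓.


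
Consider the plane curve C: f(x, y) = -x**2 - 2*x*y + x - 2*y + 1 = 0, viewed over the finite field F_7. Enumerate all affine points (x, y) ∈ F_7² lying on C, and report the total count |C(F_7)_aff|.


Affine F_7-points: {(0, 4), (1, 2), (2, 1), (3, 2), (4, 1), (5, 6)}; count = 6.

For each of the 49 pairs (x, y) ∈ F_7², evaluate f(x, y) mod 7. Record the zeros.
  x = 0: [0↦1, 1↦6, 2↦4, 3↦2, 4↦0, 5↦5, 6↦3]  zeros at y ∈ {4}
  x = 1: [0↦1, 1↦4, 2↦0, 3↦3, 4↦6, 5↦2, 6↦5]  zeros at y ∈ {2}
  x = 2: [0↦6, 1↦0, 2↦1, 3↦2, 4↦3, 5↦4, 6↦5]  zeros at y ∈ {1}
  x = 3: [0↦2, 1↦1, 2↦0, 3↦6, 4↦5, 5↦4, 6↦3]  zeros at y ∈ {2}
  x = 4: [0↦3, 1↦0, 2↦4, 3↦1, 4↦5, 5↦2, 6↦6]  zeros at y ∈ {1}
  x = 5: [0↦2, 1↦4, 2↦6, 3↦1, 4↦3, 5↦5, 6↦0]  zeros at y ∈ {6}
  x = 6: [0↦6, 1↦6, 2↦6, 3↦6, 4↦6, 5↦6, 6↦6]  zeros at y ∈ ∅
Collecting zeros: affine points = {(0, 4), (1, 2), (2, 1), (3, 2), (4, 1), (5, 6)}.
Total count |C(F_7)_aff| = 6.


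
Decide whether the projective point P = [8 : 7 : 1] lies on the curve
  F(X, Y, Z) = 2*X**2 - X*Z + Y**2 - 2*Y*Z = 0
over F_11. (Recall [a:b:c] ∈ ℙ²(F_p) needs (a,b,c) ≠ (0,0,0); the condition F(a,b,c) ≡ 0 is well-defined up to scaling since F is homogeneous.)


F(8,7,1) ≡ 1 (mod 11); P is NOT on the curve.

Evaluate F(8, 7, 1) term-by-term (mod 11).
  2*X**2 ↦ 2·64·1·1 = 128
  -X*Z ↦ -1·8·1·1 = -8
  Y**2 ↦ 1·1·49·1 = 49
  -2*Y*Z ↦ -2·1·7·1 = -14
Sum: F(8, 7, 1) = (128) + (-8) + (49) + (-14) = 155.
Reducing mod 11: 155 ≡ 1 (mod 11).
Since F(a, b, c) ≡ 1 ≠ 0 (mod 11), P does NOT lie on the curve.


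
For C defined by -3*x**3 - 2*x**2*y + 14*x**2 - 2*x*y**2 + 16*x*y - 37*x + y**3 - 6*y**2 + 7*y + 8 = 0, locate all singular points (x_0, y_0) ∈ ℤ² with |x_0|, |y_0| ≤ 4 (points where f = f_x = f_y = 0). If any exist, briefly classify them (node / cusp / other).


Singular points: {(1, 3)}; classification: node.

Compute partial derivatives:
  f_x = -9*x**2 - 4*x*y + 28*x - 2*y**2 + 16*y - 37.
  f_y = -2*x**2 - 4*x*y + 16*x + 3*y**2 - 12*y + 7.
Scan x_0 ∈ {−4, ..., 4}. For each x_0, f_y(x_0, y) is a polynomial in y; find its integer roots y ∈ {−4, ..., 4}, then test f_x and f at those candidates.
  x = -4: f_y(-4, y) = 3*y**2 + 4*y - 89; no integer root y with |y| ≤ 4.
  x = -3: f_y(-3, y) = 3*y**2 - 59; no integer root y with |y| ≤ 4.
  x = -2: f_y(-2, y) = 3*y**2 - 4*y - 33; no integer root y with |y| ≤ 4.
  x = -1: f_y(-1, y) = 3*y**2 - 8*y - 11; vanishes at y ∈ {-1}. (-1, -1): f_x = -96 ≠ 0.
  x = 0: f_y(0, y) = 3*y**2 - 12*y + 7; no integer root y with |y| ≤ 4.
  x = 1: f_y(1, y) = 3*y**2 - 16*y + 21; vanishes at y ∈ {3}. (1, 3): f_x = 0, f = 0 — SINGULAR.
  x = 2: f_y(2, y) = 3*y**2 - 20*y + 31; no integer root y with |y| ≤ 4.
  x = 3: f_y(3, y) = 3*y**2 - 24*y + 37; no integer root y with |y| ≤ 4.
  x = 4: f_y(4, y) = 3*y**2 - 28*y + 39; no integer root y with |y| ≤ 4.
Only singular point on the grid: (1, 3).
Classify: substitute x = 1 + u, y = 3 + v and expand: f = -3*u**3 - 2*u**2*v - u**2 - 2*u*v**2 + v**3 + v**2.
No constant or linear terms (consistent with a singular point). Quadratic part: -u**2 + v**2. Cubic part: -3*u**3 - 2*u**2*v - 2*u*v**2 + v**3.
The quadratic part v**2 - u**2 = (v − u)(v + u) splits into two distinct linear factors, so there are two distinct tangent lines y − 3 = ±(x − 1) — this is a node (ordinary double point).
Classification: node.


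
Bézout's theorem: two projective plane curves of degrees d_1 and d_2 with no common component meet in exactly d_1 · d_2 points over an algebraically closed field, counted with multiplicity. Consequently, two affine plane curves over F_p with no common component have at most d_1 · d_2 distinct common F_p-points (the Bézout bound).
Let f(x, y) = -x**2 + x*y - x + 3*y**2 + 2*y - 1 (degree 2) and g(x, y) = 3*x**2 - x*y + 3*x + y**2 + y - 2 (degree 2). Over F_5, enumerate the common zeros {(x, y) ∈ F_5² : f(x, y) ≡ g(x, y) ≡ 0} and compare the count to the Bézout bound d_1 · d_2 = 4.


Common zeros: ∅; count = 0; Bézout bound = 4.

deg(f) = 2, deg(g) = 2, so Bézout bound = 4.
Scan x ∈ F_5. For each x, list the y ∈ F_5 with f(x, y) ≡ 0 and those with g(x, y) ≡ 0 (mod 5); the common zeros in that column are the intersection.
  x = 0: f ≡ 0 at y ∈ {2, 4}; g ≡ 0 at y ∈ {1, 3}; common: ∅.
  x = 1: f ≡ 0 at y ∈ {2}; g ≡ 0 at y ∈ {1, 4}; common: ∅.
  x = 2: f ≡ 0 at y ∈ {1}; g ≡ 0 at y ∈ ∅; common: ∅.
  x = 3: f ≡ 0 at y ∈ {1, 4}; g ≡ 0 at y ∈ ∅; common: ∅.
  x = 4: f ≡ 0 at y ∈ ∅; g ≡ 0 at y ∈ ∅; common: ∅.
Collecting: common zeros = ∅, so the count is 0.
Comparison with the Bézout bound: 0 ≤ 4 = deg(f)·deg(g), as expected for curves with no common component (the affine F_5-count falls short of the bound because intersections may lie at infinity, over extension fields, or carry multiplicity).


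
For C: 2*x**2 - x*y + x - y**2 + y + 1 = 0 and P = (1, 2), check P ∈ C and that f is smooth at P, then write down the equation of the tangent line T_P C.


Tangent line at P: 3*x - 4*y + 5 = 0.

Step 1: f(1, 2) = 0, so P lies on C.
Step 2: partial derivatives
  f_x(x, y) = 4*x - y + 1, f_y(x, y) = -x - 2*y + 1.
  f_x(P) = 3, f_y(P) = -4 (gradient nonzero, so P is smooth).
Step 3: tangent line at P: 3·(x − 1) + -4·(y − 2) = 0.
Expanding: 3*x - 4*y + 5 = 0.


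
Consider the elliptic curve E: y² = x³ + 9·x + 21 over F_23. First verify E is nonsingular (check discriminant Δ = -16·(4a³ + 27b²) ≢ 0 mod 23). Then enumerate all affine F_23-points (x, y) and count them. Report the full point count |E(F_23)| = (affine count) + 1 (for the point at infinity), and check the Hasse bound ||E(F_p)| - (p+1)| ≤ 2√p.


Affine points = {(1, 10), (1, 13), (2, 1), (2, 22), (3, 11), (3, 12), (4, 11), (4, 12), (7, 6), (7, 17), (9, 7), (9, 16), (11, 5), (11, 18), (13, 9), (13, 14), (14, 4), (14, 19), (15, 9), (15, 14), (16, 11), (16, 12), (17, 2), (17, 21), (18, 9), (18, 14), (19, 6), (19, 17), (20, 6), (20, 17), (21, 8), (21, 15)}; affine count = 32; |E(F_23)| = 33.

Discriminant check: Δ ∝ 4a³ + 27b² = 4·9³ + 27·21² = 4·729 + 27·441 ≡ 11 (mod 23). Nonzero ⇒ E is nonsingular.
For each x ∈ F_23, compute rhs = x³ + 9·x + 21 mod 23, then count y ∈ F_23 with y² ≡ rhs.
  x = 0: rhs = 21, matching y values: none (0 points).
  x = 1: rhs = 8, matching y values: 10, 13 (2 points).
  x = 2: rhs = 1, matching y values: 1, 22 (2 points).
  x = 3: rhs = 6, matching y values: 11, 12 (2 points).
  x = 4: rhs = 6, matching y values: 11, 12 (2 points).
  x = 5: rhs = 7, matching y values: none (0 points).
  x = 6: rhs = 15, matching y values: none (0 points).
  x = 7: rhs = 13, matching y values: 6, 17 (2 points).
  x = 8: rhs = 7, matching y values: none (0 points).
  x = 9: rhs = 3, matching y values: 7, 16 (2 points).
  x = 10: rhs = 7, matching y values: none (0 points).
  x = 11: rhs = 2, matching y values: 5, 18 (2 points).
  x = 12: rhs = 17, matching y values: none (0 points).
  x = 13: rhs = 12, matching y values: 9, 14 (2 points).
  x = 14: rhs = 16, matching y values: 4, 19 (2 points).
  x = 15: rhs = 12, matching y values: 9, 14 (2 points).
  x = 16: rhs = 6, matching y values: 11, 12 (2 points).
  x = 17: rhs = 4, matching y values: 2, 21 (2 points).
  x = 18: rhs = 12, matching y values: 9, 14 (2 points).
  x = 19: rhs = 13, matching y values: 6, 17 (2 points).
  x = 20: rhs = 13, matching y values: 6, 17 (2 points).
  x = 21: rhs = 18, matching y values: 8, 15 (2 points).
  x = 22: rhs = 11, matching y values: none (0 points).
Total affine count: 32.
Full point count |E(F_23)| = 32 + 1 = 33.
Hasse bound: |33 − (23+1)| = |9| = 9 ≤ 2√23 ≈ 9.5917 ✓.


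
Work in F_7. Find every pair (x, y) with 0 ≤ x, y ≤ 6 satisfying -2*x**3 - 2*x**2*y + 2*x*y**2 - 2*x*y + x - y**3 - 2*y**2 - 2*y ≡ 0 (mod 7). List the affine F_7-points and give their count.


Affine F_7-points: {(0, 0), (1, 2), (2, 0), (2, 2), (4, 1), (5, 0), (6, 6)}; count = 7.

For each of the 49 pairs (x, y) ∈ F_7², evaluate f(x, y) mod 7. Record the zeros.
  x = 0: [0↦0, 1↦2, 2↦1, 3↦5, 4↦1, 5↦4, 6↦1]  zeros at y ∈ {0}
  x = 1: [0↦6, 1↦6, 2↦0, 3↦3, 4↦2, 5↦5, 6↦6]  zeros at y ∈ {2}
  x = 2: [0↦0, 1↦1, 2↦0, 3↦5, 4↦3, 5↦2, 6↦3]  zeros at y ∈ {0, 2}
  x = 3: [0↦5, 1↦3, 2↦3, 3↦6, 4↦6, 5↦4, 6↦1]  zeros at y ∈ ∅
  x = 4: [0↦2, 1↦0, 2↦4, 3↦1, 4↦6, 5↦6, 6↦2]  zeros at y ∈ {1}
  x = 5: [0↦0, 1↦1, 2↦5, 3↦6, 4↦5, 5↦3, 6↦1]  zeros at y ∈ {0}
  x = 6: [0↦1, 1↦1, 2↦1, 3↦2, 4↦5, 5↦4, 6↦0]  zeros at y ∈ {6}
Collecting zeros: affine points = {(0, 0), (1, 2), (2, 0), (2, 2), (4, 1), (5, 0), (6, 6)}.
Total count |C(F_7)_aff| = 7.


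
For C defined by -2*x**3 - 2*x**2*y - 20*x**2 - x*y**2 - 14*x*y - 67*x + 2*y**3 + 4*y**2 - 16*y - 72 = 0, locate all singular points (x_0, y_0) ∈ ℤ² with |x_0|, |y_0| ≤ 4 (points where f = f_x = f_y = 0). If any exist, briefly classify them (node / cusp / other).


Singular points: {(-3, -1)}; classification: cusp.

Compute partial derivatives:
  f_x = -6*x**2 - 4*x*y - 40*x - y**2 - 14*y - 67.
  f_y = -2*x**2 - 2*x*y - 14*x + 6*y**2 + 8*y - 16.
Scan x_0 ∈ {−4, ..., 4}. For each x_0, f_y(x_0, y) is a polynomial in y; find its integer roots y ∈ {−4, ..., 4}, then test f_x and f at those candidates.
  x = -4: f_y(-4, y) = 6*y**2 + 16*y + 8; vanishes at y ∈ {-2}. (-4, -2): f_x = -11 ≠ 0.
  x = -3: f_y(-3, y) = 6*y**2 + 14*y + 8; vanishes at y ∈ {-1}. (-3, -1): f_x = 0, f = 0 — SINGULAR.
  x = -2: f_y(-2, y) = 6*y**2 + 12*y + 4; no integer root y with |y| ≤ 4.
  x = -1: f_y(-1, y) = 6*y**2 + 10*y - 4; vanishes at y ∈ {-2}. (-1, -2): f_x = -17 ≠ 0.
  x = 0: f_y(0, y) = 6*y**2 + 8*y - 16; no integer root y with |y| ≤ 4.
  x = 1: f_y(1, y) = 6*y**2 + 6*y - 32; no integer root y with |y| ≤ 4.
  x = 2: f_y(2, y) = 6*y**2 + 4*y - 52; no integer root y with |y| ≤ 4.
  x = 3: f_y(3, y) = 6*y**2 + 2*y - 76; no integer root y with |y| ≤ 4.
  x = 4: f_y(4, y) = 6*y**2 - 104; no integer root y with |y| ≤ 4.
Only singular point on the grid: (-3, -1).
Classify: substitute x = -3 + u, y = -1 + v and expand: f = -2*u**3 - 2*u**2*v - u*v**2 + 2*v**3 + v**2.
No constant or linear terms (consistent with a singular point). Quadratic part: v**2. Cubic part: -2*u**3 - 2*u**2*v - u*v**2 + 2*v**3.
The quadratic part v**2 is a perfect square, so there is a single (double) tangent line v = 0, i.e. y = -1. Restricting the cubic part to that line (v = 0) leaves -2*u**3 ≠ 0, so f is not divisible by v and the branch is v² ≈ 2*u**3 to lowest order — this is a cusp.
Classification: cusp.
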